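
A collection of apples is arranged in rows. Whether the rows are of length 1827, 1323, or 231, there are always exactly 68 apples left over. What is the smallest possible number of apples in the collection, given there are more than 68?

N − 68 must be a common multiple of 1827, 1323, and 231.
1827 = 3^2 × 7 × 29
1323 = 3^3 × 7^2
231 = 3 × 7 × 11
LCM(1827, 1323, 231) = 3^3 × 7^2 × 11 × 29 = 422037.
Smallest N > 68 is LCM + 68 = 422037 + 68 = 422105.

422105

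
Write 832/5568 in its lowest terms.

13/87

832 = 2^6 × 13
5568 = 2^6 × 3 × 29
gcd(832, 5568) = 2^6 = 64.
Divide numerator and denominator by 64: 832/5568 = 13/87.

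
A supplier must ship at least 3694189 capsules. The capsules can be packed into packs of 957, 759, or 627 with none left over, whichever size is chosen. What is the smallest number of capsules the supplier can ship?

The number of capsules must be a common multiple of 957, 759, and 627, so a multiple of their LCM.
957 = 3 × 11 × 29
759 = 3 × 11 × 23
627 = 3 × 11 × 19
LCM(957, 759, 627) = 3 × 11 × 19 × 23 × 29 = 418209.
Smallest multiple of 418209 that is ≥ 3694189: ⌈3694189/418209⌉ × 418209 = 9 × 418209 = 3763881.

3763881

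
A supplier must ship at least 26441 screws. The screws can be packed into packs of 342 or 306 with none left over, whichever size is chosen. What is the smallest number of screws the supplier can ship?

The number of screws must be a common multiple of 342 and 306, so a multiple of their LCM.
342 = 2 × 3^2 × 19
306 = 2 × 3^2 × 17
LCM(342, 306) = 2 × 3^2 × 17 × 19 = 5814.
Smallest multiple of 5814 that is ≥ 26441: ⌈26441/5814⌉ × 5814 = 5 × 5814 = 29070.

29070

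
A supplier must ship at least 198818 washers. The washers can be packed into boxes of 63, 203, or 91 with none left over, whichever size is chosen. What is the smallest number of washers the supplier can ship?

The number of washers must be a common multiple of 63, 203, and 91, so a multiple of their LCM.
63 = 3^2 × 7
203 = 7 × 29
91 = 7 × 13
LCM(63, 203, 91) = 3^2 × 7 × 13 × 29 = 23751.
Smallest multiple of 23751 that is ≥ 198818: ⌈198818/23751⌉ × 23751 = 9 × 23751 = 213759.

213759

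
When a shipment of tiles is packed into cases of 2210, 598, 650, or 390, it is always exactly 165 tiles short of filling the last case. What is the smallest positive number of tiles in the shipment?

Being 165 short of a full case of size k means N ≡ −165 (mod k), i.e. N + 165 is a multiple of each size.
2210 = 2 × 5 × 13 × 17
598 = 2 × 13 × 23
650 = 2 × 5^2 × 13
390 = 2 × 3 × 5 × 13
LCM(2210, 598, 650, 390) = 2 × 3 × 5^2 × 13 × 17 × 23 = 762450.
Smallest positive N is 762450 − 165 = 762285.

762285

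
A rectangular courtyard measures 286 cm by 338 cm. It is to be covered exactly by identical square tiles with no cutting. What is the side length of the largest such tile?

The tile side must divide both 286 and 338, so the largest is their gcd.
286 = 2 × 11 × 13
338 = 2 × 13^2
gcd(286, 338) = 2 × 13 = 26.

26 cm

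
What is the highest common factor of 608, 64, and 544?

32

608 = 2^5 × 19
64 = 2^6
544 = 2^5 × 17
gcd(608, 64, 544) = 2^5 = 32.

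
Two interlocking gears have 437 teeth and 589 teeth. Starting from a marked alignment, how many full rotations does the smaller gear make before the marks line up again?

31 rotations

All finish a whole number of cycles simultaneously at t = LCM of the periods.
437 = 19 × 23
589 = 19 × 31
LCM(437, 589) = 19 × 23 × 31 = 13547.
Rotations for period 437: 13547 / 437 = 31.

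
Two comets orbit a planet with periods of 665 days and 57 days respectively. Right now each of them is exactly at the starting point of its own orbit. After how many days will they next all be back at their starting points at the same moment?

The first simultaneous occurrence is after LCM of the individual periods.
665 = 5 × 7 × 19
57 = 3 × 19
LCM(665, 57) = 3 × 5 × 7 × 19 = 1995.

1995 days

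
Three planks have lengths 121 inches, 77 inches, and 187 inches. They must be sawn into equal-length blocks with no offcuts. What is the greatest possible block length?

11 inches

The block length must divide every plank, so the greatest is gcd(121, 77, 187).
121 = 11^2
77 = 7 × 11
187 = 11 × 17
gcd(121, 77, 187) = 11.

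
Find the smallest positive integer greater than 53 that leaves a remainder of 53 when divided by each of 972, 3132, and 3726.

648377

N − 53 must be a common multiple of 972, 3132, and 3726.
972 = 2^2 × 3^5
3132 = 2^2 × 3^3 × 29
3726 = 2 × 3^4 × 23
LCM(972, 3132, 3726) = 2^2 × 3^5 × 23 × 29 = 648324.
Smallest N > 53 is LCM + 53 = 648324 + 53 = 648377.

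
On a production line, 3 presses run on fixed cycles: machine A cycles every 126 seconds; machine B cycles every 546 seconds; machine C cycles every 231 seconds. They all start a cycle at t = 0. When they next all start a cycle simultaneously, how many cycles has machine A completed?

143 cycles

The first common completion time is the LCM of the periods.
126 = 2 × 3^2 × 7
546 = 2 × 3 × 7 × 13
231 = 3 × 7 × 11
LCM(126, 546, 231) = 2 × 3^2 × 7 × 11 × 13 = 18018.
Cycles for period 126: 18018 / 126 = 143.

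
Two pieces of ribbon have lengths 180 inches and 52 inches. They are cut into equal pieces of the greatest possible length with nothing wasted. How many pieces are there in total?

Piece length = gcd(180, 52).
180 = 2^2 × 3^2 × 5
52 = 2^2 × 13
gcd(180, 52) = 2^2 = 4.
Total pieces = 180/4 + 52/4 = 45 + 13 = 58.

58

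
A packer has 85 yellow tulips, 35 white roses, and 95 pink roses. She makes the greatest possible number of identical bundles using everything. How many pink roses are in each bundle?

19

Number of bundles = gcd(85, 35, 95).
85 = 5 × 17
35 = 5 × 7
95 = 5 × 19
gcd(85, 35, 95) = 5.
pink roses per bundle = 95 / 5 = 19.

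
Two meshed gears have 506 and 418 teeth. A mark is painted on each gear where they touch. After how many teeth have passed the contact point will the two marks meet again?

9614 teeth

We need the least common multiple of the intervals.
506 = 2 × 11 × 23
418 = 2 × 11 × 19
LCM(506, 418) = 2 × 11 × 19 × 23 = 9614.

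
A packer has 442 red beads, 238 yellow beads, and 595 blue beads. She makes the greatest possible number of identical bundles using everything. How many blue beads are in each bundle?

Number of bundles = gcd(442, 238, 595).
442 = 2 × 13 × 17
238 = 2 × 7 × 17
595 = 5 × 7 × 17
gcd(442, 238, 595) = 17.
blue beads per bundle = 595 / 17 = 35.

35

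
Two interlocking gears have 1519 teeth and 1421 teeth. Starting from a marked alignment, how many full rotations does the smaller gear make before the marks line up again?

All finish a whole number of cycles simultaneously at t = LCM of the periods.
1519 = 7^2 × 31
1421 = 7^2 × 29
LCM(1519, 1421) = 7^2 × 29 × 31 = 44051.
Rotations for period 1421: 44051 / 1421 = 31.

31 rotations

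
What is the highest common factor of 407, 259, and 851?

407 = 11 × 37
259 = 7 × 37
851 = 23 × 37
gcd(407, 259, 851) = 37.

37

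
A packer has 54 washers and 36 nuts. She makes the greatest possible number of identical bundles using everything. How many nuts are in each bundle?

Number of bundles = gcd(54, 36).
54 = 2 × 3^3
36 = 2^2 × 3^2
gcd(54, 36) = 2 × 3^2 = 18.
nuts per bundle = 36 / 18 = 2.

2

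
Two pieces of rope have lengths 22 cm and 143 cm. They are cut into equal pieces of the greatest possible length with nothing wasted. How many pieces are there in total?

15

Piece length = gcd(22, 143).
22 = 2 × 11
143 = 11 × 13
gcd(22, 143) = 11.
Total pieces = 22/11 + 143/11 = 2 + 13 = 15.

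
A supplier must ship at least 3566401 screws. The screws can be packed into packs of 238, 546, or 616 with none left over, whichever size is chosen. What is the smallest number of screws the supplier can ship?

3675672

The number of screws must be a common multiple of 238, 546, and 616, so a multiple of their LCM.
238 = 2 × 7 × 17
546 = 2 × 3 × 7 × 13
616 = 2^3 × 7 × 11
LCM(238, 546, 616) = 2^3 × 3 × 7 × 11 × 13 × 17 = 408408.
Smallest multiple of 408408 that is ≥ 3566401: ⌈3566401/408408⌉ × 408408 = 9 × 408408 = 3675672.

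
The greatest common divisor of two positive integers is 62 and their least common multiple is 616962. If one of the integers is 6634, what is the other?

For two integers, gcd × lcm = product, so the other is (62 × 616962) / 6634 = 38251644 / 6634 = 5766.

5766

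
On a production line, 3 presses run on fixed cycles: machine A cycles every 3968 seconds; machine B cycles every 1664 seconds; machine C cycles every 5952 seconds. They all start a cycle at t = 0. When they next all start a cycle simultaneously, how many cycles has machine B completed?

93 cycles

All finish a whole number of cycles simultaneously at t = LCM of the periods.
3968 = 2^7 × 31
1664 = 2^7 × 13
5952 = 2^6 × 3 × 31
LCM(3968, 1664, 5952) = 2^7 × 3 × 13 × 31 = 154752.
Cycles for period 1664: 154752 / 1664 = 93.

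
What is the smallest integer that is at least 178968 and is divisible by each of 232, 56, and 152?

185136

The integer must be a common multiple of 232, 56, and 152, so a multiple of their LCM.
232 = 2^3 × 29
56 = 2^3 × 7
152 = 2^3 × 19
LCM(232, 56, 152) = 2^3 × 7 × 19 × 29 = 30856.
Smallest multiple of 30856 that is ≥ 178968: ⌈178968/30856⌉ × 30856 = 6 × 30856 = 185136.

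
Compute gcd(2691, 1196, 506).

2691 = 3^2 × 13 × 23
1196 = 2^2 × 13 × 23
506 = 2 × 11 × 23
gcd(2691, 1196, 506) = 23.

23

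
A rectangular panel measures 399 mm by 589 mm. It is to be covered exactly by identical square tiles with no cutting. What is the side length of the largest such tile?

The tile side must divide both 399 and 589, so the largest is their gcd.
399 = 3 × 7 × 19
589 = 19 × 31
gcd(399, 589) = 19.

19 mm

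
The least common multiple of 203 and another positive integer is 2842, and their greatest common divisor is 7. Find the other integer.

98

gcd × lcm = product of the two integers, so the other integer is (7 × 2842) / 203 = 98.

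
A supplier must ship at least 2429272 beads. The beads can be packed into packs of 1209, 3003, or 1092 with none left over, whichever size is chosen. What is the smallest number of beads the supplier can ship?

2606604

The number of beads must be a common multiple of 1209, 3003, and 1092, so a multiple of their LCM.
1209 = 3 × 13 × 31
3003 = 3 × 7 × 11 × 13
1092 = 2^2 × 3 × 7 × 13
LCM(1209, 3003, 1092) = 2^2 × 3 × 7 × 11 × 13 × 31 = 372372.
Smallest multiple of 372372 that is ≥ 2429272: ⌈2429272/372372⌉ × 372372 = 7 × 372372 = 2606604.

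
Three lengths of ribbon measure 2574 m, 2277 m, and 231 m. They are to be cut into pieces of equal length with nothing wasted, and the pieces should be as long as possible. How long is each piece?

The greatest length dividing all of 2574, 2277, and 231 is their gcd.
2574 = 2 × 3^2 × 11 × 13
2277 = 3^2 × 11 × 23
231 = 3 × 7 × 11
gcd(2574, 2277, 231) = 3 × 11 = 33.

33 m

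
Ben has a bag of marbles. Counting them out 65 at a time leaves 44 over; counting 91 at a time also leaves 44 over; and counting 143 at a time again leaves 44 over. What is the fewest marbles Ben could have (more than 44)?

N − 44 must be a common multiple of 65, 91, and 143.
65 = 5 × 13
91 = 7 × 13
143 = 11 × 13
LCM(65, 91, 143) = 5 × 7 × 11 × 13 = 5005.
Smallest N > 44 is LCM + 44 = 5005 + 44 = 5049.

5049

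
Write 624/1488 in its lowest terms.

13/31

624 = 2^4 × 3 × 13
1488 = 2^4 × 3 × 31
gcd(624, 1488) = 2^4 × 3 = 48.
Divide numerator and denominator by 48: 624/1488 = 13/31.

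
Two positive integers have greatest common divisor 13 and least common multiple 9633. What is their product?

For any two positive integers, gcd × lcm = product = 13 × 9633 = 125229.

125229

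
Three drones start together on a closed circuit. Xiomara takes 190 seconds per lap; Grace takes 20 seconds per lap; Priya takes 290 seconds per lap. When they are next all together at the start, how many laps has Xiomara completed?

58 laps

The first common completion time is the LCM of the periods.
190 = 2 × 5 × 19
20 = 2^2 × 5
290 = 2 × 5 × 29
LCM(190, 20, 290) = 2^2 × 5 × 19 × 29 = 11020.
Laps for period 190: 11020 / 190 = 58.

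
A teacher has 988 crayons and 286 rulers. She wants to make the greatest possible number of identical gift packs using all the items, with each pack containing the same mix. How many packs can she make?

By the Euclidean algorithm:
988 = 3 × 286 + 130
286 = 2 × 130 + 26
130 = 5 × 26 + 0
gcd(988, 286) = 26.

26 packs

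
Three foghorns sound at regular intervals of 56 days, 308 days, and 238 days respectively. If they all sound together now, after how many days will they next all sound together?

The first simultaneous occurrence is after LCM of the individual periods.
56 = 2^3 × 7
308 = 2^2 × 7 × 11
238 = 2 × 7 × 17
LCM(56, 308, 238) = 2^3 × 7 × 11 × 17 = 10472.

10472 days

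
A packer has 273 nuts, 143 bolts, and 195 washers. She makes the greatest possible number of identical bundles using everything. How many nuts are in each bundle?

21

Number of bundles = gcd(273, 143, 195).
273 = 3 × 7 × 13
143 = 11 × 13
195 = 3 × 5 × 13
gcd(273, 143, 195) = 13.
nuts per bundle = 273 / 13 = 21.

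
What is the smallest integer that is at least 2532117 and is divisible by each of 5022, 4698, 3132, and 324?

The integer must be a common multiple of 5022, 4698, 3132, and 324, so a multiple of their LCM.
5022 = 2 × 3^4 × 31
4698 = 2 × 3^4 × 29
3132 = 2^2 × 3^3 × 29
324 = 2^2 × 3^4
LCM(5022, 4698, 3132, 324) = 2^2 × 3^4 × 29 × 31 = 291276.
Smallest multiple of 291276 that is ≥ 2532117: ⌈2532117/291276⌉ × 291276 = 9 × 291276 = 2621484.

2621484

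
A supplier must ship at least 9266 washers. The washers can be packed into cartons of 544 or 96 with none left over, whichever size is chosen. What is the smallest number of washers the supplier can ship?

The number of washers must be a common multiple of 544 and 96, so a multiple of their LCM.
544 = 2^5 × 17
96 = 2^5 × 3
LCM(544, 96) = 2^5 × 3 × 17 = 1632.
Smallest multiple of 1632 that is ≥ 9266: ⌈9266/1632⌉ × 1632 = 6 × 1632 = 9792.

9792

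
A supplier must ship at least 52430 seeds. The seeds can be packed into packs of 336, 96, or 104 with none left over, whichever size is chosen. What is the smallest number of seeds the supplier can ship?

61152

The number of seeds must be a common multiple of 336, 96, and 104, so a multiple of their LCM.
336 = 2^4 × 3 × 7
96 = 2^5 × 3
104 = 2^3 × 13
LCM(336, 96, 104) = 2^5 × 3 × 7 × 13 = 8736.
Smallest multiple of 8736 that is ≥ 52430: ⌈52430/8736⌉ × 8736 = 7 × 8736 = 61152.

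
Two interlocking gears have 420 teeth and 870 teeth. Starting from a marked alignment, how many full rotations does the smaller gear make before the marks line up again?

The first common completion time is the LCM of the periods.
420 = 2^2 × 3 × 5 × 7
870 = 2 × 3 × 5 × 29
LCM(420, 870) = 2^2 × 3 × 5 × 7 × 29 = 12180.
Rotations for period 420: 12180 / 420 = 29.

29 rotations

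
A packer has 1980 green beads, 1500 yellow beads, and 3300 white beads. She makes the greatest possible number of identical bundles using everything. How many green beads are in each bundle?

33

Number of bundles = gcd(1980, 1500, 3300).
1980 = 2^2 × 3^2 × 5 × 11
1500 = 2^2 × 3 × 5^3
3300 = 2^2 × 3 × 5^2 × 11
gcd(1980, 1500, 3300) = 2^2 × 3 × 5 = 60.
green beads per bundle = 1980 / 60 = 33.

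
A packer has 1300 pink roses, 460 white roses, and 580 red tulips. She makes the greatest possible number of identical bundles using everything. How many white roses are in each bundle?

23

Number of bundles = gcd(1300, 460, 580).
1300 = 2^2 × 5^2 × 13
460 = 2^2 × 5 × 23
580 = 2^2 × 5 × 29
gcd(1300, 460, 580) = 2^2 × 5 = 20.
white roses per bundle = 460 / 20 = 23.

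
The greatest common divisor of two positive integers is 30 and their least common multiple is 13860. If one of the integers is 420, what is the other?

For two integers, gcd × lcm = product, so the other is (30 × 13860) / 420 = 415800 / 420 = 990.

990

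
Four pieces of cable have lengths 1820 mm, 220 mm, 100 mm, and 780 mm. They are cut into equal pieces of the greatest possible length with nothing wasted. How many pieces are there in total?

Piece length = gcd(1820, 220, 100, 780).
1820 = 2^2 × 5 × 7 × 13
220 = 2^2 × 5 × 11
100 = 2^2 × 5^2
780 = 2^2 × 3 × 5 × 13
gcd(1820, 220, 100, 780) = 2^2 × 5 = 20.
Total pieces = 1820/20 + 220/20 + 100/20 + 780/20 = 91 + 11 + 5 + 39 = 146.

146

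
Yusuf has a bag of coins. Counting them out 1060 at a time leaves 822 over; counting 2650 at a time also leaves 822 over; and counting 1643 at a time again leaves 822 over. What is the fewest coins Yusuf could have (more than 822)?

165122

N − 822 must be a common multiple of 1060, 2650, and 1643.
1060 = 2^2 × 5 × 53
2650 = 2 × 5^2 × 53
1643 = 31 × 53
LCM(1060, 2650, 1643) = 2^2 × 5^2 × 31 × 53 = 164300.
Smallest N > 822 is LCM + 822 = 164300 + 822 = 165122.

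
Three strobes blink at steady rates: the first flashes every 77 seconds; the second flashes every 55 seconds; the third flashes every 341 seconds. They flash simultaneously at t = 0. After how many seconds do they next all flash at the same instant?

11935 seconds

We need the least common multiple of the intervals.
77 = 7 × 11
55 = 5 × 11
341 = 11 × 31
LCM(77, 55, 341) = 5 × 7 × 11 × 31 = 11935.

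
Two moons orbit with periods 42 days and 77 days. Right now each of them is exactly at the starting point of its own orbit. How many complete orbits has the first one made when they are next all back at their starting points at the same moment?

They are all back at their starting positions together after one LCM of the periods.
42 = 2 × 3 × 7
77 = 7 × 11
LCM(42, 77) = 2 × 3 × 7 × 11 = 462.
Orbits for period 42: 462 / 42 = 11.

11 orbits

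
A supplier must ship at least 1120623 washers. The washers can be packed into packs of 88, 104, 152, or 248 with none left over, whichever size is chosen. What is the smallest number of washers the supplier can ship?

1347632

The number of washers must be a common multiple of 88, 104, 152, and 248, so a multiple of their LCM.
88 = 2^3 × 11
104 = 2^3 × 13
152 = 2^3 × 19
248 = 2^3 × 31
LCM(88, 104, 152, 248) = 2^3 × 11 × 13 × 19 × 31 = 673816.
Smallest multiple of 673816 that is ≥ 1120623: ⌈1120623/673816⌉ × 673816 = 2 × 673816 = 1347632.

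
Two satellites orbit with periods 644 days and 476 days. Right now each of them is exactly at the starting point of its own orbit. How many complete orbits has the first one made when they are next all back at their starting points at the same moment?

All finish a whole number of cycles simultaneously at t = LCM of the periods.
644 = 2^2 × 7 × 23
476 = 2^2 × 7 × 17
LCM(644, 476) = 2^2 × 7 × 17 × 23 = 10948.
Orbits for period 644: 10948 / 644 = 17.

17 orbits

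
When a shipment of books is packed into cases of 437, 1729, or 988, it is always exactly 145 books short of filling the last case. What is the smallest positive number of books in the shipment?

158923

Being 145 short of a full case of size k means N ≡ −145 (mod k), i.e. N + 145 is a multiple of each size.
437 = 19 × 23
1729 = 7 × 13 × 19
988 = 2^2 × 13 × 19
LCM(437, 1729, 988) = 2^2 × 7 × 13 × 19 × 23 = 159068.
Smallest positive N is 159068 − 145 = 158923.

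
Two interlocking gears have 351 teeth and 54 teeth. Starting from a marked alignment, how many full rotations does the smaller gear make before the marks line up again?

The first common completion time is the LCM of the periods.
351 = 3^3 × 13
54 = 2 × 3^3
LCM(351, 54) = 2 × 3^3 × 13 = 702.
Rotations for period 54: 702 / 54 = 13.

13 rotations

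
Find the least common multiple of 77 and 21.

77 = 7 × 11
21 = 3 × 7
LCM(77, 21) = 3 × 7 × 11 = 231.

231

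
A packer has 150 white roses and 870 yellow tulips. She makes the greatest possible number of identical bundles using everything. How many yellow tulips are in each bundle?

29

Number of bundles = gcd(150, 870).
150 = 2 × 3 × 5^2
870 = 2 × 3 × 5 × 29
gcd(150, 870) = 2 × 3 × 5 = 30.
yellow tulips per bundle = 870 / 30 = 29.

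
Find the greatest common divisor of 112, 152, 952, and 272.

8

112 = 2^4 × 7
152 = 2^3 × 19
952 = 2^3 × 7 × 17
272 = 2^4 × 17
gcd(112, 152, 952, 272) = 2^3 = 8.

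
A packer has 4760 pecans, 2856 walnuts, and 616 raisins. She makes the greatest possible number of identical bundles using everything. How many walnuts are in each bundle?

51

Number of bundles = gcd(4760, 2856, 616).
4760 = 2^3 × 5 × 7 × 17
2856 = 2^3 × 3 × 7 × 17
616 = 2^3 × 7 × 11
gcd(4760, 2856, 616) = 2^3 × 7 = 56.
walnuts per bundle = 2856 / 56 = 51.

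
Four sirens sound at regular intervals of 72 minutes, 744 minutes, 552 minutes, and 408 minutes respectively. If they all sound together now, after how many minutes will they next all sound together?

872712 minutes

They coincide at every common multiple of the periods; the first is the LCM.
72 = 2^3 × 3^2
744 = 2^3 × 3 × 31
552 = 2^3 × 3 × 23
408 = 2^3 × 3 × 17
LCM(72, 744, 552, 408) = 2^3 × 3^2 × 17 × 23 × 31 = 872712.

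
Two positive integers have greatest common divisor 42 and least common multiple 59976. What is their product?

For any two positive integers, gcd × lcm = product = 42 × 59976 = 2518992.

2518992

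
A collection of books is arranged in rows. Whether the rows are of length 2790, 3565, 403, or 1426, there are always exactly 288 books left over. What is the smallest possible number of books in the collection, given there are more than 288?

N − 288 must be a common multiple of 2790, 3565, 403, and 1426.
2790 = 2 × 3^2 × 5 × 31
3565 = 5 × 23 × 31
403 = 13 × 31
1426 = 2 × 23 × 31
LCM(2790, 3565, 403, 1426) = 2 × 3^2 × 5 × 13 × 23 × 31 = 834210.
Smallest N > 288 is LCM + 288 = 834210 + 288 = 834498.

834498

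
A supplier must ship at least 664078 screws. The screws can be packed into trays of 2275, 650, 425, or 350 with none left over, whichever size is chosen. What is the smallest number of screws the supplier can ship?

The number of screws must be a common multiple of 2275, 650, 425, and 350, so a multiple of their LCM.
2275 = 5^2 × 7 × 13
650 = 2 × 5^2 × 13
425 = 5^2 × 17
350 = 2 × 5^2 × 7
LCM(2275, 650, 425, 350) = 2 × 5^2 × 7 × 13 × 17 = 77350.
Smallest multiple of 77350 that is ≥ 664078: ⌈664078/77350⌉ × 77350 = 9 × 77350 = 696150.

696150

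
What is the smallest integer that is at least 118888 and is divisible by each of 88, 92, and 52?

131560

The integer must be a common multiple of 88, 92, and 52, so a multiple of their LCM.
88 = 2^3 × 11
92 = 2^2 × 23
52 = 2^2 × 13
LCM(88, 92, 52) = 2^3 × 11 × 13 × 23 = 26312.
Smallest multiple of 26312 that is ≥ 118888: ⌈118888/26312⌉ × 26312 = 5 × 26312 = 131560.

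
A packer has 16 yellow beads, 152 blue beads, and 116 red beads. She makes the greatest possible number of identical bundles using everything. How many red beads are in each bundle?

29

Number of bundles = gcd(16, 152, 116).
16 = 2^4
152 = 2^3 × 19
116 = 2^2 × 29
gcd(16, 152, 116) = 2^2 = 4.
red beads per bundle = 116 / 4 = 29.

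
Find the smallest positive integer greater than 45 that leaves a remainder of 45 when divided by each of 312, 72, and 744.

29061

N − 45 must be a common multiple of 312, 72, and 744.
312 = 2^3 × 3 × 13
72 = 2^3 × 3^2
744 = 2^3 × 3 × 31
LCM(312, 72, 744) = 2^3 × 3^2 × 13 × 31 = 29016.
Smallest N > 45 is LCM + 45 = 29016 + 45 = 29061.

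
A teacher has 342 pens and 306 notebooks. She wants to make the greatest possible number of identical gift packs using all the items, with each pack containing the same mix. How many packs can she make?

By the Euclidean algorithm:
342 = 1 × 306 + 36
306 = 8 × 36 + 18
36 = 2 × 18 + 0
gcd(342, 306) = 18.

18 packs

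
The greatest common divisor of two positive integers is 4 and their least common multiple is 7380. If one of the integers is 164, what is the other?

180

For two integers, gcd × lcm = product, so the other is (4 × 7380) / 164 = 29520 / 164 = 180.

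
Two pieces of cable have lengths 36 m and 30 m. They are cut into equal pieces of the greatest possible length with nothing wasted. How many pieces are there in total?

11

Piece length = gcd(36, 30).
36 = 2^2 × 3^2
30 = 2 × 3 × 5
gcd(36, 30) = 2 × 3 = 6.
Total pieces = 36/6 + 30/6 = 6 + 5 = 11.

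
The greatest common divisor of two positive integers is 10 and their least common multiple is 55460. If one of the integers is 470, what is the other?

For two integers, gcd × lcm = product, so the other is (10 × 55460) / 470 = 554600 / 470 = 1180.

1180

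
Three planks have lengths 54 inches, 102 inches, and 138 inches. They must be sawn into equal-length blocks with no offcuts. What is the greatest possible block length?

6 inches

The block length must divide every plank, so the greatest is gcd(54, 102, 138).
54 = 2 × 3^3
102 = 2 × 3 × 17
138 = 2 × 3 × 23
gcd(54, 102, 138) = 2 × 3 = 6.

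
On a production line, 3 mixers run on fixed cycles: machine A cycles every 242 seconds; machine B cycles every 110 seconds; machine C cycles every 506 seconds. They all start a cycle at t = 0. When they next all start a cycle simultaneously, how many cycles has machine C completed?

55 cycles

The first common completion time is the LCM of the periods.
242 = 2 × 11^2
110 = 2 × 5 × 11
506 = 2 × 11 × 23
LCM(242, 110, 506) = 2 × 5 × 11^2 × 23 = 27830.
Cycles for period 506: 27830 / 506 = 55.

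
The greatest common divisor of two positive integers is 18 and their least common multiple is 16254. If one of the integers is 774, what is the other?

378

For two integers, gcd × lcm = product, so the other is (18 × 16254) / 774 = 292572 / 774 = 378.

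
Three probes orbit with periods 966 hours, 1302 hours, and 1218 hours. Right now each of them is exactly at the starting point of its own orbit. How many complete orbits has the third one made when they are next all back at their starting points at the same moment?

The first common completion time is the LCM of the periods.
966 = 2 × 3 × 7 × 23
1302 = 2 × 3 × 7 × 31
1218 = 2 × 3 × 7 × 29
LCM(966, 1302, 1218) = 2 × 3 × 7 × 23 × 29 × 31 = 868434.
Orbits for period 1218: 868434 / 1218 = 713.

713 orbits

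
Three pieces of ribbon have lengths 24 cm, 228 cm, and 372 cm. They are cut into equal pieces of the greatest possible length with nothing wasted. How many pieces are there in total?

Piece length = gcd(24, 228, 372).
24 = 2^3 × 3
228 = 2^2 × 3 × 19
372 = 2^2 × 3 × 31
gcd(24, 228, 372) = 2^2 × 3 = 12.
Total pieces = 24/12 + 228/12 + 372/12 = 2 + 19 + 31 = 52.

52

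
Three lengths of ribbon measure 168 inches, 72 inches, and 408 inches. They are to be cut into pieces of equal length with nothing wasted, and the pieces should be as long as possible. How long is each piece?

Each piece length must divide every original length, so the longest possible is gcd(168, 72, 408).
168 = 2^3 × 3 × 7
72 = 2^3 × 3^2
408 = 2^3 × 3 × 17
gcd(168, 72, 408) = 2^3 × 3 = 24.

24 inches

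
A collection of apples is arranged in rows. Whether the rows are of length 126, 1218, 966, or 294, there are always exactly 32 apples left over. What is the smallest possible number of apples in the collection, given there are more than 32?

588326

N − 32 must be a common multiple of 126, 1218, 966, and 294.
126 = 2 × 3^2 × 7
1218 = 2 × 3 × 7 × 29
966 = 2 × 3 × 7 × 23
294 = 2 × 3 × 7^2
LCM(126, 1218, 966, 294) = 2 × 3^2 × 7^2 × 23 × 29 = 588294.
Smallest N > 32 is LCM + 32 = 588294 + 32 = 588326.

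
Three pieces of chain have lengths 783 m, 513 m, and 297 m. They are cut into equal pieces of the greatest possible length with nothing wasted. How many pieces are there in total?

59

Piece length = gcd(783, 513, 297).
783 = 3^3 × 29
513 = 3^3 × 19
297 = 3^3 × 11
gcd(783, 513, 297) = 3^3 = 27.
Total pieces = 783/27 + 513/27 + 297/27 = 29 + 19 + 11 = 59.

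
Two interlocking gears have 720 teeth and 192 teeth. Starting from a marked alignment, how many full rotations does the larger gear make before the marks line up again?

4 rotations

They are all back at their starting positions together after one LCM of the periods.
720 = 2^4 × 3^2 × 5
192 = 2^6 × 3
LCM(720, 192) = 2^6 × 3^2 × 5 = 2880.
Rotations for period 720: 2880 / 720 = 4.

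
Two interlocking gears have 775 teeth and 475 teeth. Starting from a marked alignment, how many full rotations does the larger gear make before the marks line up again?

19 rotations

The first common completion time is the LCM of the periods.
775 = 5^2 × 31
475 = 5^2 × 19
LCM(775, 475) = 5^2 × 19 × 31 = 14725.
Rotations for period 775: 14725 / 775 = 19.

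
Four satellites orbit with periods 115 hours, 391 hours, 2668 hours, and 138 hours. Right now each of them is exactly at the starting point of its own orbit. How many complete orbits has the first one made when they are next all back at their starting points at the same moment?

All finish a whole number of cycles simultaneously at t = LCM of the periods.
115 = 5 × 23
391 = 17 × 23
2668 = 2^2 × 23 × 29
138 = 2 × 3 × 23
LCM(115, 391, 2668, 138) = 2^2 × 3 × 5 × 17 × 23 × 29 = 680340.
Orbits for period 115: 680340 / 115 = 5916.

5916 orbits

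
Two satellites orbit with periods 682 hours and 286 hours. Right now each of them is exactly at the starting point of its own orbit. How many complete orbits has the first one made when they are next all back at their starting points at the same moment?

13 orbits

All finish a whole number of cycles simultaneously at t = LCM of the periods.
682 = 2 × 11 × 31
286 = 2 × 11 × 13
LCM(682, 286) = 2 × 11 × 13 × 31 = 8866.
Orbits for period 682: 8866 / 682 = 13.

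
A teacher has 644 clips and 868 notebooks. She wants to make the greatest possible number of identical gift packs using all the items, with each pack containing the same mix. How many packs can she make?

The pack count must divide each quantity, so the greatest is gcd(644, 868).
644 = 2^2 × 7 × 23
868 = 2^2 × 7 × 31
gcd(644, 868) = 2^2 × 7 = 28.

28 packs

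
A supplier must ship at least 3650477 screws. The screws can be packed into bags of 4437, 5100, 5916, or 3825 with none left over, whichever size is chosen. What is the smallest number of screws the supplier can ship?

3993300

The number of screws must be a common multiple of 4437, 5100, 5916, and 3825, so a multiple of their LCM.
4437 = 3^2 × 17 × 29
5100 = 2^2 × 3 × 5^2 × 17
5916 = 2^2 × 3 × 17 × 29
3825 = 3^2 × 5^2 × 17
LCM(4437, 5100, 5916, 3825) = 2^2 × 3^2 × 5^2 × 17 × 29 = 443700.
Smallest multiple of 443700 that is ≥ 3650477: ⌈3650477/443700⌉ × 443700 = 9 × 443700 = 3993300.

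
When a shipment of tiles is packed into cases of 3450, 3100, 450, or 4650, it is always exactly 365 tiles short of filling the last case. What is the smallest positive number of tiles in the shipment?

641335

Being 365 short of a full case of size k means N ≡ −365 (mod k), i.e. N + 365 is a multiple of each size.
3450 = 2 × 3 × 5^2 × 23
3100 = 2^2 × 5^2 × 31
450 = 2 × 3^2 × 5^2
4650 = 2 × 3 × 5^2 × 31
LCM(3450, 3100, 450, 4650) = 2^2 × 3^2 × 5^2 × 23 × 31 = 641700.
Smallest positive N is 641700 − 365 = 641335.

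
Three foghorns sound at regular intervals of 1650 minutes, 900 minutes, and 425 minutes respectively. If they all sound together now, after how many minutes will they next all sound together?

The first simultaneous occurrence is after LCM of the individual periods.
1650 = 2 × 3 × 5^2 × 11
900 = 2^2 × 3^2 × 5^2
425 = 5^2 × 17
LCM(1650, 900, 425) = 2^2 × 3^2 × 5^2 × 11 × 17 = 168300.

168300 minutes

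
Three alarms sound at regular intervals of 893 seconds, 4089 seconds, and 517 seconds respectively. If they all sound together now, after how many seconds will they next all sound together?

They coincide at every common multiple of the periods; the first is the LCM.
893 = 19 × 47
4089 = 3 × 29 × 47
517 = 11 × 47
LCM(893, 4089, 517) = 3 × 11 × 19 × 29 × 47 = 854601.

854601 seconds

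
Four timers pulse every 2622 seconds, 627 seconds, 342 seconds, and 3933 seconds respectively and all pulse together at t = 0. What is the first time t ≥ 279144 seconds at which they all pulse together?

Joint pulses occur at multiples of LCM(2622, 627, 342, 3933).
2622 = 2 × 3 × 19 × 23
627 = 3 × 11 × 19
342 = 2 × 3^2 × 19
3933 = 3^2 × 19 × 23
LCM(2622, 627, 342, 3933) = 2 × 3^2 × 11 × 19 × 23 = 86526.
Smallest multiple of 86526 that is ≥ 279144: ⌈279144/86526⌉ × 86526 = 4 × 86526 = 346104.

346104 seconds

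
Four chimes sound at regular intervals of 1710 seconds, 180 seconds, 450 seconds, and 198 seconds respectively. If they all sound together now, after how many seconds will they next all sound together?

The first simultaneous occurrence is after LCM of the individual periods.
1710 = 2 × 3^2 × 5 × 19
180 = 2^2 × 3^2 × 5
450 = 2 × 3^2 × 5^2
198 = 2 × 3^2 × 11
LCM(1710, 180, 450, 198) = 2^2 × 3^2 × 5^2 × 11 × 19 = 188100.

188100 seconds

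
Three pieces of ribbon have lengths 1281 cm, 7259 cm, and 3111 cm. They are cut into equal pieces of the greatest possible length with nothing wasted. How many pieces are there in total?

191

Piece length = gcd(1281, 7259, 3111).
1281 = 3 × 7 × 61
7259 = 7 × 17 × 61
3111 = 3 × 17 × 61
gcd(1281, 7259, 3111) = 61.
Total pieces = 1281/61 + 7259/61 + 3111/61 = 21 + 119 + 51 = 191.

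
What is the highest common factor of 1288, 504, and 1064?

56

1288 = 2^3 × 7 × 23
504 = 2^3 × 3^2 × 7
1064 = 2^3 × 7 × 19
gcd(1288, 504, 1064) = 2^3 × 7 = 56.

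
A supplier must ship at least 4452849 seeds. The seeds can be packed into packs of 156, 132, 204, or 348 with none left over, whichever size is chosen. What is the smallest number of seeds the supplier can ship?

5075928

The number of seeds must be a common multiple of 156, 132, 204, and 348, so a multiple of their LCM.
156 = 2^2 × 3 × 13
132 = 2^2 × 3 × 11
204 = 2^2 × 3 × 17
348 = 2^2 × 3 × 29
LCM(156, 132, 204, 348) = 2^2 × 3 × 11 × 13 × 17 × 29 = 845988.
Smallest multiple of 845988 that is ≥ 4452849: ⌈4452849/845988⌉ × 845988 = 6 × 845988 = 5075928.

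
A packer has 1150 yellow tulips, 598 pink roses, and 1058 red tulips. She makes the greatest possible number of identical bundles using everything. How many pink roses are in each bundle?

13

Number of bundles = gcd(1150, 598, 1058).
1150 = 2 × 5^2 × 23
598 = 2 × 13 × 23
1058 = 2 × 23^2
gcd(1150, 598, 1058) = 2 × 23 = 46.
pink roses per bundle = 598 / 46 = 13.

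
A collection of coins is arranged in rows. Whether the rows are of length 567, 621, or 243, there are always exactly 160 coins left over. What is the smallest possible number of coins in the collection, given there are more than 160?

39283

N − 160 must be a common multiple of 567, 621, and 243.
567 = 3^4 × 7
621 = 3^3 × 23
243 = 3^5
LCM(567, 621, 243) = 3^5 × 7 × 23 = 39123.
Smallest N > 160 is LCM + 160 = 39123 + 160 = 39283.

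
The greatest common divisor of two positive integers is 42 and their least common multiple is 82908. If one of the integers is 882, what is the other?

For two integers, gcd × lcm = product, so the other is (42 × 82908) / 882 = 3482136 / 882 = 3948.

3948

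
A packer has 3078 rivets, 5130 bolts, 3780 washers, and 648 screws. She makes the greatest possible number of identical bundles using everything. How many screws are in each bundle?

12

Number of bundles = gcd(3078, 5130, 3780, 648).
3078 = 2 × 3^4 × 19
5130 = 2 × 3^3 × 5 × 19
3780 = 2^2 × 3^3 × 5 × 7
648 = 2^3 × 3^4
gcd(3078, 5130, 3780, 648) = 2 × 3^3 = 54.
screws per bundle = 648 / 54 = 12.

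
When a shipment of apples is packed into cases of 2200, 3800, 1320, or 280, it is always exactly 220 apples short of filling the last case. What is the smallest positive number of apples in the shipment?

877580

Being 220 short of a full case of size k means N ≡ −220 (mod k), i.e. N + 220 is a multiple of each size.
2200 = 2^3 × 5^2 × 11
3800 = 2^3 × 5^2 × 19
1320 = 2^3 × 3 × 5 × 11
280 = 2^3 × 5 × 7
LCM(2200, 3800, 1320, 280) = 2^3 × 3 × 5^2 × 7 × 11 × 19 = 877800.
Smallest positive N is 877800 − 220 = 877580.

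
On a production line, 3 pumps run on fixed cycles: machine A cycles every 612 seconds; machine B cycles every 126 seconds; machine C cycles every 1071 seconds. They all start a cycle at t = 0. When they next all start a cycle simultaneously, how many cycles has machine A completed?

All finish a whole number of cycles simultaneously at t = LCM of the periods.
612 = 2^2 × 3^2 × 17
126 = 2 × 3^2 × 7
1071 = 3^2 × 7 × 17
LCM(612, 126, 1071) = 2^2 × 3^2 × 7 × 17 = 4284.
Cycles for period 612: 4284 / 612 = 7.

7 cycles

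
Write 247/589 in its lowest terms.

13/31

247 = 13 × 19
589 = 19 × 31
gcd(247, 589) = 19.
Divide numerator and denominator by 19: 247/589 = 13/31.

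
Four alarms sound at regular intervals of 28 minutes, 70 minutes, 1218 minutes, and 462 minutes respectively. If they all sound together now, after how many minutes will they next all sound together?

They coincide at every common multiple of the periods; the first is the LCM.
28 = 2^2 × 7
70 = 2 × 5 × 7
1218 = 2 × 3 × 7 × 29
462 = 2 × 3 × 7 × 11
LCM(28, 70, 1218, 462) = 2^2 × 3 × 5 × 7 × 11 × 29 = 133980.

133980 minutes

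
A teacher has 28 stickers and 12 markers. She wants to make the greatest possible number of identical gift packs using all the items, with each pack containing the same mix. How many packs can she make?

4 packs

The pack count must divide each quantity, so the greatest is gcd(28, 12).
28 = 2^2 × 7
12 = 2^2 × 3
gcd(28, 12) = 2^2 = 4.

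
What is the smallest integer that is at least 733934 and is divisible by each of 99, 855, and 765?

The integer must be a common multiple of 99, 855, and 765, so a multiple of their LCM.
99 = 3^2 × 11
855 = 3^2 × 5 × 19
765 = 3^2 × 5 × 17
LCM(99, 855, 765) = 3^2 × 5 × 11 × 17 × 19 = 159885.
Smallest multiple of 159885 that is ≥ 733934: ⌈733934/159885⌉ × 159885 = 5 × 159885 = 799425.

799425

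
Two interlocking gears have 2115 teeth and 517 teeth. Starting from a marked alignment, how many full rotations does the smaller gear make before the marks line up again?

45 rotations

All finish a whole number of cycles simultaneously at t = LCM of the periods.
2115 = 3^2 × 5 × 47
517 = 11 × 47
LCM(2115, 517) = 3^2 × 5 × 11 × 47 = 23265.
Rotations for period 517: 23265 / 517 = 45.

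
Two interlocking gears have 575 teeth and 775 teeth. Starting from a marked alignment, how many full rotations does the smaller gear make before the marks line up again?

All finish a whole number of cycles simultaneously at t = LCM of the periods.
575 = 5^2 × 23
775 = 5^2 × 31
LCM(575, 775) = 5^2 × 23 × 31 = 17825.
Rotations for period 575: 17825 / 575 = 31.

31 rotations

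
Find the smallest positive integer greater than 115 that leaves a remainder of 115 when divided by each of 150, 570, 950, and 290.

82765

N − 115 must be a common multiple of 150, 570, 950, and 290.
150 = 2 × 3 × 5^2
570 = 2 × 3 × 5 × 19
950 = 2 × 5^2 × 19
290 = 2 × 5 × 29
LCM(150, 570, 950, 290) = 2 × 3 × 5^2 × 19 × 29 = 82650.
Smallest N > 115 is LCM + 115 = 82650 + 115 = 82765.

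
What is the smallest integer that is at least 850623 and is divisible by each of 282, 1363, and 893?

The integer must be a common multiple of 282, 1363, and 893, so a multiple of their LCM.
282 = 2 × 3 × 47
1363 = 29 × 47
893 = 19 × 47
LCM(282, 1363, 893) = 2 × 3 × 19 × 29 × 47 = 155382.
Smallest multiple of 155382 that is ≥ 850623: ⌈850623/155382⌉ × 155382 = 6 × 155382 = 932292.

932292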